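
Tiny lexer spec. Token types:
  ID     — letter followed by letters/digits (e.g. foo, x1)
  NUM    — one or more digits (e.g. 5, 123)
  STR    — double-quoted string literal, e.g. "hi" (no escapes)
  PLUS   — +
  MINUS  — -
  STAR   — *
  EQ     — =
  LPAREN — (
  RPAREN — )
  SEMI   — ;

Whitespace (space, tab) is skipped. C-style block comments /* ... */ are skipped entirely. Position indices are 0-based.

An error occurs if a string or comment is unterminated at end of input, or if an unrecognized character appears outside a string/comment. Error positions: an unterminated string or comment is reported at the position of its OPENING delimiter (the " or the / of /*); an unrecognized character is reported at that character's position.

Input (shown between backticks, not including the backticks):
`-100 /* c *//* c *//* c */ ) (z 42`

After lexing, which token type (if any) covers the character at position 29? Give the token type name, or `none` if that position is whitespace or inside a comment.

Answer: LPAREN

Derivation:
pos=0: emit MINUS '-'
pos=1: emit NUM '100' (now at pos=4)
pos=5: enter COMMENT mode (saw '/*')
exit COMMENT mode (now at pos=12)
pos=12: enter COMMENT mode (saw '/*')
exit COMMENT mode (now at pos=19)
pos=19: enter COMMENT mode (saw '/*')
exit COMMENT mode (now at pos=26)
pos=27: emit RPAREN ')'
pos=29: emit LPAREN '('
pos=30: emit ID 'z' (now at pos=31)
pos=32: emit NUM '42' (now at pos=34)
DONE. 6 tokens: [MINUS, NUM, RPAREN, LPAREN, ID, NUM]
Position 29: char is '(' -> LPAREN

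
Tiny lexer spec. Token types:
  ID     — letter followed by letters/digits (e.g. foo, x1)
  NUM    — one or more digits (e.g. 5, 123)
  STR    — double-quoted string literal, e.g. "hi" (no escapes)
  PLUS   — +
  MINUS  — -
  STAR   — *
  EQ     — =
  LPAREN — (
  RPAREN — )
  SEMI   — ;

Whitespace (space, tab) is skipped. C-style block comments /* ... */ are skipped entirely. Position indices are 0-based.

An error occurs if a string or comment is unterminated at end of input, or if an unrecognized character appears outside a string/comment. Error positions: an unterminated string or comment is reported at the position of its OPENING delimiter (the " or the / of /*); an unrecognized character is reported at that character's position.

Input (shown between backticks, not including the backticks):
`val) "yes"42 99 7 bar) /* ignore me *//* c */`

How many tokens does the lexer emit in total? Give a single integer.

pos=0: emit ID 'val' (now at pos=3)
pos=3: emit RPAREN ')'
pos=5: enter STRING mode
pos=5: emit STR "yes" (now at pos=10)
pos=10: emit NUM '42' (now at pos=12)
pos=13: emit NUM '99' (now at pos=15)
pos=16: emit NUM '7' (now at pos=17)
pos=18: emit ID 'bar' (now at pos=21)
pos=21: emit RPAREN ')'
pos=23: enter COMMENT mode (saw '/*')
exit COMMENT mode (now at pos=38)
pos=38: enter COMMENT mode (saw '/*')
exit COMMENT mode (now at pos=45)
DONE. 8 tokens: [ID, RPAREN, STR, NUM, NUM, NUM, ID, RPAREN]

Answer: 8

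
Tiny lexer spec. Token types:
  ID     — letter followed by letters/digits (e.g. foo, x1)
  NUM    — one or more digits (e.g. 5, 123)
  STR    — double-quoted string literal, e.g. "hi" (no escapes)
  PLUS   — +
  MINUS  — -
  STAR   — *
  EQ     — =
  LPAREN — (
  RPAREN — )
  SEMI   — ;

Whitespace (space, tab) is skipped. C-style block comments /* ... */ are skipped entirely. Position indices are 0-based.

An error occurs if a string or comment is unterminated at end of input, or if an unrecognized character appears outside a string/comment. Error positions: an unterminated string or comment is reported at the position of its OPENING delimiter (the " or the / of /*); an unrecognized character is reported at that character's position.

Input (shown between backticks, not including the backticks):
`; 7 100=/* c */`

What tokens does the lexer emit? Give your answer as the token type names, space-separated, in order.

Answer: SEMI NUM NUM EQ

Derivation:
pos=0: emit SEMI ';'
pos=2: emit NUM '7' (now at pos=3)
pos=4: emit NUM '100' (now at pos=7)
pos=7: emit EQ '='
pos=8: enter COMMENT mode (saw '/*')
exit COMMENT mode (now at pos=15)
DONE. 4 tokens: [SEMI, NUM, NUM, EQ]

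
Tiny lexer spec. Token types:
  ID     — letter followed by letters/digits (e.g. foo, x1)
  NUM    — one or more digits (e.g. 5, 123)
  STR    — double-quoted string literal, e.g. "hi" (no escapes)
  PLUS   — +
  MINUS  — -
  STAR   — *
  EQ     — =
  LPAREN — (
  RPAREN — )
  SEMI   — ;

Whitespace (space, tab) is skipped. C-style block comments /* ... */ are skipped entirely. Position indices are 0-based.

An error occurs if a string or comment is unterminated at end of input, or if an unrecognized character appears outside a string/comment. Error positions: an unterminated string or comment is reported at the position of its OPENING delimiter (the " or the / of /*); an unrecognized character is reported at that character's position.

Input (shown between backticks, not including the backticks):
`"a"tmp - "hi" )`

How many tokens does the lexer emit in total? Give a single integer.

Answer: 5

Derivation:
pos=0: enter STRING mode
pos=0: emit STR "a" (now at pos=3)
pos=3: emit ID 'tmp' (now at pos=6)
pos=7: emit MINUS '-'
pos=9: enter STRING mode
pos=9: emit STR "hi" (now at pos=13)
pos=14: emit RPAREN ')'
DONE. 5 tokens: [STR, ID, MINUS, STR, RPAREN]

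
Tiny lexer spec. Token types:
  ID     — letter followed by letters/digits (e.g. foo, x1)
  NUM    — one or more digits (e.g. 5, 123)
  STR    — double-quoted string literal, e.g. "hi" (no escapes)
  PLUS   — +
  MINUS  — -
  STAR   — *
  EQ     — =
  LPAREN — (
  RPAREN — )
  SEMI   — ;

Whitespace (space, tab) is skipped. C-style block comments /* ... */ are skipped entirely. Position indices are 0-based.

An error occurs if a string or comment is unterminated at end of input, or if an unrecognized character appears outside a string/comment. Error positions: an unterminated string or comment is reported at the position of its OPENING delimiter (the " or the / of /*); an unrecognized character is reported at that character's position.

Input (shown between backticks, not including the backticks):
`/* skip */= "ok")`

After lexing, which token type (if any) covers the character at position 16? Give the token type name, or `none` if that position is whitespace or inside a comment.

pos=0: enter COMMENT mode (saw '/*')
exit COMMENT mode (now at pos=10)
pos=10: emit EQ '='
pos=12: enter STRING mode
pos=12: emit STR "ok" (now at pos=16)
pos=16: emit RPAREN ')'
DONE. 3 tokens: [EQ, STR, RPAREN]
Position 16: char is ')' -> RPAREN

Answer: RPAREN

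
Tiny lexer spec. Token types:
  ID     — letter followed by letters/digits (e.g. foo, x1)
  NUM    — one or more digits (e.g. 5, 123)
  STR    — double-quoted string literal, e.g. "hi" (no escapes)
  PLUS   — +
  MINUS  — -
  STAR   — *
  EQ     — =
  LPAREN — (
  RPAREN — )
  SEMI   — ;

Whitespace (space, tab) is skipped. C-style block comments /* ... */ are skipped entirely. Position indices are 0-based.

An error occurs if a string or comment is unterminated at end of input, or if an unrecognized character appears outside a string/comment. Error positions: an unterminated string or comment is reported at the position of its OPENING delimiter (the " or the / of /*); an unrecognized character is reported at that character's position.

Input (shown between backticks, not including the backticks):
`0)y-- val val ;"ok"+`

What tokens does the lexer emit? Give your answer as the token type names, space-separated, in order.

Answer: NUM RPAREN ID MINUS MINUS ID ID SEMI STR PLUS

Derivation:
pos=0: emit NUM '0' (now at pos=1)
pos=1: emit RPAREN ')'
pos=2: emit ID 'y' (now at pos=3)
pos=3: emit MINUS '-'
pos=4: emit MINUS '-'
pos=6: emit ID 'val' (now at pos=9)
pos=10: emit ID 'val' (now at pos=13)
pos=14: emit SEMI ';'
pos=15: enter STRING mode
pos=15: emit STR "ok" (now at pos=19)
pos=19: emit PLUS '+'
DONE. 10 tokens: [NUM, RPAREN, ID, MINUS, MINUS, ID, ID, SEMI, STR, PLUS]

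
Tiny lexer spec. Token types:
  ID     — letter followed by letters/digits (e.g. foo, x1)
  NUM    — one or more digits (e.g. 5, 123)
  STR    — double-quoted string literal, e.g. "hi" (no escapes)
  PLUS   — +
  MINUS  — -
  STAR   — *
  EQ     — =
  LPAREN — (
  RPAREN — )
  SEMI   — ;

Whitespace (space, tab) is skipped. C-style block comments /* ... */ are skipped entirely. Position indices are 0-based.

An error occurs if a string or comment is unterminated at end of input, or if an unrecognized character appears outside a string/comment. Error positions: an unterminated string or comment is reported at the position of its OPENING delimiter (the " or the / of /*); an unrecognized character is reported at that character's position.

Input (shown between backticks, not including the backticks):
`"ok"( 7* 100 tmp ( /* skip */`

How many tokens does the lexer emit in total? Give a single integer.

Answer: 7

Derivation:
pos=0: enter STRING mode
pos=0: emit STR "ok" (now at pos=4)
pos=4: emit LPAREN '('
pos=6: emit NUM '7' (now at pos=7)
pos=7: emit STAR '*'
pos=9: emit NUM '100' (now at pos=12)
pos=13: emit ID 'tmp' (now at pos=16)
pos=17: emit LPAREN '('
pos=19: enter COMMENT mode (saw '/*')
exit COMMENT mode (now at pos=29)
DONE. 7 tokens: [STR, LPAREN, NUM, STAR, NUM, ID, LPAREN]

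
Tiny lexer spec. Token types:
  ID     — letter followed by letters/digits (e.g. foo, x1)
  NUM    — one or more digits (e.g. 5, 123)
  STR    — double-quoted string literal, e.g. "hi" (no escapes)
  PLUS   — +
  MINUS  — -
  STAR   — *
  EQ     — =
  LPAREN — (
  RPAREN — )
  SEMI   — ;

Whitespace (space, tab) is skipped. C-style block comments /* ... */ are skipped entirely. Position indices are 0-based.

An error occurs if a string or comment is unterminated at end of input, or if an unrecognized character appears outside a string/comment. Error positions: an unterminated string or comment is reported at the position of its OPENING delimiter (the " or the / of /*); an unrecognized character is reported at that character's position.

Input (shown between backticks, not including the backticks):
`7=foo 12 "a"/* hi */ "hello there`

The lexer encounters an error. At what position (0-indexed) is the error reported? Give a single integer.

Answer: 21

Derivation:
pos=0: emit NUM '7' (now at pos=1)
pos=1: emit EQ '='
pos=2: emit ID 'foo' (now at pos=5)
pos=6: emit NUM '12' (now at pos=8)
pos=9: enter STRING mode
pos=9: emit STR "a" (now at pos=12)
pos=12: enter COMMENT mode (saw '/*')
exit COMMENT mode (now at pos=20)
pos=21: enter STRING mode
pos=21: ERROR — unterminated string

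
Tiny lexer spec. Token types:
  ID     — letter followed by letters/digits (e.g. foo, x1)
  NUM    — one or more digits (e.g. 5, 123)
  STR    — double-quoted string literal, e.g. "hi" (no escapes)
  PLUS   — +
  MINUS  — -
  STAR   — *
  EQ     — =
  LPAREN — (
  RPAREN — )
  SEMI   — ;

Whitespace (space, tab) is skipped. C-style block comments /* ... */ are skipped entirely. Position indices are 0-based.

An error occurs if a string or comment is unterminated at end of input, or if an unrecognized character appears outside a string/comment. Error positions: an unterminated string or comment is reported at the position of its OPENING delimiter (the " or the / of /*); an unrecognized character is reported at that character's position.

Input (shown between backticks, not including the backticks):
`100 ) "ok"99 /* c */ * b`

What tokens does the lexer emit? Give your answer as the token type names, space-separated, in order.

pos=0: emit NUM '100' (now at pos=3)
pos=4: emit RPAREN ')'
pos=6: enter STRING mode
pos=6: emit STR "ok" (now at pos=10)
pos=10: emit NUM '99' (now at pos=12)
pos=13: enter COMMENT mode (saw '/*')
exit COMMENT mode (now at pos=20)
pos=21: emit STAR '*'
pos=23: emit ID 'b' (now at pos=24)
DONE. 6 tokens: [NUM, RPAREN, STR, NUM, STAR, ID]

Answer: NUM RPAREN STR NUM STAR ID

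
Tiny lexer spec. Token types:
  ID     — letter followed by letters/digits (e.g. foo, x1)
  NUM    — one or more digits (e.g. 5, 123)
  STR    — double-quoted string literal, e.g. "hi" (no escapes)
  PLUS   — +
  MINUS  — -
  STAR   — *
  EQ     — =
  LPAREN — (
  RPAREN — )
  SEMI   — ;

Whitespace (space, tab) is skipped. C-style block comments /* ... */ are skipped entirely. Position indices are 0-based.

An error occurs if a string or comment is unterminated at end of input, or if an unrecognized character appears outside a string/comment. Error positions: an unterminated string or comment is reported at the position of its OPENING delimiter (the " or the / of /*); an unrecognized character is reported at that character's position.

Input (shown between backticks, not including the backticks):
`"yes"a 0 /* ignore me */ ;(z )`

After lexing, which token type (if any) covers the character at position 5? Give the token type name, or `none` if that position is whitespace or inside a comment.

pos=0: enter STRING mode
pos=0: emit STR "yes" (now at pos=5)
pos=5: emit ID 'a' (now at pos=6)
pos=7: emit NUM '0' (now at pos=8)
pos=9: enter COMMENT mode (saw '/*')
exit COMMENT mode (now at pos=24)
pos=25: emit SEMI ';'
pos=26: emit LPAREN '('
pos=27: emit ID 'z' (now at pos=28)
pos=29: emit RPAREN ')'
DONE. 7 tokens: [STR, ID, NUM, SEMI, LPAREN, ID, RPAREN]
Position 5: char is 'a' -> ID

Answer: ID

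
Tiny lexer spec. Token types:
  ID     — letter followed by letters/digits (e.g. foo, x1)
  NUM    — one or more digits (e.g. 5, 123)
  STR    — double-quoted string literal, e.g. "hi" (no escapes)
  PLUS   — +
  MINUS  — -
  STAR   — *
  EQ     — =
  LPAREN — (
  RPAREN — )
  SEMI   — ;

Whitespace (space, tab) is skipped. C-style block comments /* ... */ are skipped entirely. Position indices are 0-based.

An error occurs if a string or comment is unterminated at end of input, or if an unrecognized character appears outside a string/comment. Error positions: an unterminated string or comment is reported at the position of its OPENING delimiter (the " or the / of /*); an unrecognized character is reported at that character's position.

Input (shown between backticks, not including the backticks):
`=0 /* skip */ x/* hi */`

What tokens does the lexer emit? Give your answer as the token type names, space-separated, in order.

Answer: EQ NUM ID

Derivation:
pos=0: emit EQ '='
pos=1: emit NUM '0' (now at pos=2)
pos=3: enter COMMENT mode (saw '/*')
exit COMMENT mode (now at pos=13)
pos=14: emit ID 'x' (now at pos=15)
pos=15: enter COMMENT mode (saw '/*')
exit COMMENT mode (now at pos=23)
DONE. 3 tokens: [EQ, NUM, ID]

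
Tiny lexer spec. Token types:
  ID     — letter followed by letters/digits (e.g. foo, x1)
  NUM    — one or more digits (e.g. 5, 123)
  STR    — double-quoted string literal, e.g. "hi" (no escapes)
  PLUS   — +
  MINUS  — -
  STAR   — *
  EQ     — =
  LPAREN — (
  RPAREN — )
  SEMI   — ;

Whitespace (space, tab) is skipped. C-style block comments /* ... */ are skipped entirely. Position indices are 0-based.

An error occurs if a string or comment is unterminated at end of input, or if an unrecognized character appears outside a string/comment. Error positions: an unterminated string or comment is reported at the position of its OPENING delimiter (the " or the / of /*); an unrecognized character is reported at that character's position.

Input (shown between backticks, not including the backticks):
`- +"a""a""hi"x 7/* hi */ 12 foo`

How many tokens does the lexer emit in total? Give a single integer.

Answer: 9

Derivation:
pos=0: emit MINUS '-'
pos=2: emit PLUS '+'
pos=3: enter STRING mode
pos=3: emit STR "a" (now at pos=6)
pos=6: enter STRING mode
pos=6: emit STR "a" (now at pos=9)
pos=9: enter STRING mode
pos=9: emit STR "hi" (now at pos=13)
pos=13: emit ID 'x' (now at pos=14)
pos=15: emit NUM '7' (now at pos=16)
pos=16: enter COMMENT mode (saw '/*')
exit COMMENT mode (now at pos=24)
pos=25: emit NUM '12' (now at pos=27)
pos=28: emit ID 'foo' (now at pos=31)
DONE. 9 tokens: [MINUS, PLUS, STR, STR, STR, ID, NUM, NUM, ID]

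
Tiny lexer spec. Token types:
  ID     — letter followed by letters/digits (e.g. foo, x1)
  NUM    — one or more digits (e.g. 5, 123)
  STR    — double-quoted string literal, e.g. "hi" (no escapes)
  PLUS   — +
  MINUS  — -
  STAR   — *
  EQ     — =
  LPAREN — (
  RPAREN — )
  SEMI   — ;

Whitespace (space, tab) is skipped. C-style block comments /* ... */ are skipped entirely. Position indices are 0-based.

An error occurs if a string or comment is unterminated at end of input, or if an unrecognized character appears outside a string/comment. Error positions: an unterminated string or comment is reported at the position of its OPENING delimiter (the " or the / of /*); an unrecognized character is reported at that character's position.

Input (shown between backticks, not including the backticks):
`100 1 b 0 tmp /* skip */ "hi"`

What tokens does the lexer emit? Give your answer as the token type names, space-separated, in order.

pos=0: emit NUM '100' (now at pos=3)
pos=4: emit NUM '1' (now at pos=5)
pos=6: emit ID 'b' (now at pos=7)
pos=8: emit NUM '0' (now at pos=9)
pos=10: emit ID 'tmp' (now at pos=13)
pos=14: enter COMMENT mode (saw '/*')
exit COMMENT mode (now at pos=24)
pos=25: enter STRING mode
pos=25: emit STR "hi" (now at pos=29)
DONE. 6 tokens: [NUM, NUM, ID, NUM, ID, STR]

Answer: NUM NUM ID NUM ID STR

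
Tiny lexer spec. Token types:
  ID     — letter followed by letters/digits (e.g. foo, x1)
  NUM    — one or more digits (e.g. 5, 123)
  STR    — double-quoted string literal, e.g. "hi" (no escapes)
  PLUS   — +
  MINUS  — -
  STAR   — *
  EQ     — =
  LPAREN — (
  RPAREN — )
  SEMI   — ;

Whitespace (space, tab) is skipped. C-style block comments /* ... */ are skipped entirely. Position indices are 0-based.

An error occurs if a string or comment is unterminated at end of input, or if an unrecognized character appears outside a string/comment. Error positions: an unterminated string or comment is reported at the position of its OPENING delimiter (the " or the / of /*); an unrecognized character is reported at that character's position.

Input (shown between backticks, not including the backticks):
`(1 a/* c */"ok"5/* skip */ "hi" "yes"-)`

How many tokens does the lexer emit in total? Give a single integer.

Answer: 9

Derivation:
pos=0: emit LPAREN '('
pos=1: emit NUM '1' (now at pos=2)
pos=3: emit ID 'a' (now at pos=4)
pos=4: enter COMMENT mode (saw '/*')
exit COMMENT mode (now at pos=11)
pos=11: enter STRING mode
pos=11: emit STR "ok" (now at pos=15)
pos=15: emit NUM '5' (now at pos=16)
pos=16: enter COMMENT mode (saw '/*')
exit COMMENT mode (now at pos=26)
pos=27: enter STRING mode
pos=27: emit STR "hi" (now at pos=31)
pos=32: enter STRING mode
pos=32: emit STR "yes" (now at pos=37)
pos=37: emit MINUS '-'
pos=38: emit RPAREN ')'
DONE. 9 tokens: [LPAREN, NUM, ID, STR, NUM, STR, STR, MINUS, RPAREN]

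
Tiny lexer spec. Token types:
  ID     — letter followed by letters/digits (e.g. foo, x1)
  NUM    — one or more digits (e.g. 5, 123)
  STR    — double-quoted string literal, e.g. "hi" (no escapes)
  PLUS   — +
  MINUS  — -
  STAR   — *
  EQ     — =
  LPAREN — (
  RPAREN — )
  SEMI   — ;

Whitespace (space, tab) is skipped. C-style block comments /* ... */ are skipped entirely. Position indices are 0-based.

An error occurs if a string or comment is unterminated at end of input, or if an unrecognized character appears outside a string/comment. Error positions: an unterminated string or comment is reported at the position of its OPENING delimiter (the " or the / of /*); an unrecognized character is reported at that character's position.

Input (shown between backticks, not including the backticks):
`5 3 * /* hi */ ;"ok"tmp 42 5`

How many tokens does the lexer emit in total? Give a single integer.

Answer: 8

Derivation:
pos=0: emit NUM '5' (now at pos=1)
pos=2: emit NUM '3' (now at pos=3)
pos=4: emit STAR '*'
pos=6: enter COMMENT mode (saw '/*')
exit COMMENT mode (now at pos=14)
pos=15: emit SEMI ';'
pos=16: enter STRING mode
pos=16: emit STR "ok" (now at pos=20)
pos=20: emit ID 'tmp' (now at pos=23)
pos=24: emit NUM '42' (now at pos=26)
pos=27: emit NUM '5' (now at pos=28)
DONE. 8 tokens: [NUM, NUM, STAR, SEMI, STR, ID, NUM, NUM]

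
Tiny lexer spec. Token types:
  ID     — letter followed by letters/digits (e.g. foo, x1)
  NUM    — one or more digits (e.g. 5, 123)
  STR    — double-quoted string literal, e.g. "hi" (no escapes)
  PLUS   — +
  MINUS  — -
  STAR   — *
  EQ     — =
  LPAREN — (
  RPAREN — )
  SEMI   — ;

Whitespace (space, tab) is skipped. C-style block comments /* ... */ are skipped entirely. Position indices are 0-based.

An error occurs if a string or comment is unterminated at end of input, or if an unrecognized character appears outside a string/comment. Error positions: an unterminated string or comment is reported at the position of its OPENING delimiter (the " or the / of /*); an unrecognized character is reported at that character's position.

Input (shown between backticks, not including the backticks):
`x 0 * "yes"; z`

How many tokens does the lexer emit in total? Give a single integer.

Answer: 6

Derivation:
pos=0: emit ID 'x' (now at pos=1)
pos=2: emit NUM '0' (now at pos=3)
pos=4: emit STAR '*'
pos=6: enter STRING mode
pos=6: emit STR "yes" (now at pos=11)
pos=11: emit SEMI ';'
pos=13: emit ID 'z' (now at pos=14)
DONE. 6 tokens: [ID, NUM, STAR, STR, SEMI, ID]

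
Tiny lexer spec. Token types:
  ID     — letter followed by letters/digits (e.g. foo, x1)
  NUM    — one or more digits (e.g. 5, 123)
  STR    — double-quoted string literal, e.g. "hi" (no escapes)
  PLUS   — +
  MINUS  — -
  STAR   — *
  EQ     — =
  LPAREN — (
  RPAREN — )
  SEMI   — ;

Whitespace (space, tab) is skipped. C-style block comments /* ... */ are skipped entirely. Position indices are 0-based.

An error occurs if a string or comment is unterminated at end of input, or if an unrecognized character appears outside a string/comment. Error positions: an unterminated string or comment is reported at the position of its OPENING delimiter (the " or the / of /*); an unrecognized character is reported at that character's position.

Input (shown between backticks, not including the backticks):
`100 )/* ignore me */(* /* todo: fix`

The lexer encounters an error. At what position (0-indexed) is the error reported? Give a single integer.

Answer: 23

Derivation:
pos=0: emit NUM '100' (now at pos=3)
pos=4: emit RPAREN ')'
pos=5: enter COMMENT mode (saw '/*')
exit COMMENT mode (now at pos=20)
pos=20: emit LPAREN '('
pos=21: emit STAR '*'
pos=23: enter COMMENT mode (saw '/*')
pos=23: ERROR — unterminated comment (reached EOF)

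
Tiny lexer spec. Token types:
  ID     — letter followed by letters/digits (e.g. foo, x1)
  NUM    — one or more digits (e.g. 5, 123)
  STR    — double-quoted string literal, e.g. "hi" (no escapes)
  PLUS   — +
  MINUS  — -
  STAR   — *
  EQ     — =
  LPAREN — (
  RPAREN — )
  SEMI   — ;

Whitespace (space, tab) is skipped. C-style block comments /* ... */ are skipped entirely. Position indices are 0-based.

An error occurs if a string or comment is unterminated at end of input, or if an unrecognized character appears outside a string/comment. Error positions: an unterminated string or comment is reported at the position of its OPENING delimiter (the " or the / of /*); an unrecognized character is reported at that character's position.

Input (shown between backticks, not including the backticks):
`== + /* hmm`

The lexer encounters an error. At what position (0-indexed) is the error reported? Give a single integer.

pos=0: emit EQ '='
pos=1: emit EQ '='
pos=3: emit PLUS '+'
pos=5: enter COMMENT mode (saw '/*')
pos=5: ERROR — unterminated comment (reached EOF)

Answer: 5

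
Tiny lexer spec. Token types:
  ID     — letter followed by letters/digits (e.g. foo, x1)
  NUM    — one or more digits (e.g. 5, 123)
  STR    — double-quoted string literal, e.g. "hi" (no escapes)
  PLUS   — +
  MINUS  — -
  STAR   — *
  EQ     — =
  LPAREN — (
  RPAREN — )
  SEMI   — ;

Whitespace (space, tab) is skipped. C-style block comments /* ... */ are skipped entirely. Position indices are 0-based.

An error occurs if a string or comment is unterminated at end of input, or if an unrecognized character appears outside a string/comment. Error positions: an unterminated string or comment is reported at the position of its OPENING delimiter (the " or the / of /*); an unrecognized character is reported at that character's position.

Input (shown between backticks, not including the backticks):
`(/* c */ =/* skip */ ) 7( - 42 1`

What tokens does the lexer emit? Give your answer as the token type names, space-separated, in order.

pos=0: emit LPAREN '('
pos=1: enter COMMENT mode (saw '/*')
exit COMMENT mode (now at pos=8)
pos=9: emit EQ '='
pos=10: enter COMMENT mode (saw '/*')
exit COMMENT mode (now at pos=20)
pos=21: emit RPAREN ')'
pos=23: emit NUM '7' (now at pos=24)
pos=24: emit LPAREN '('
pos=26: emit MINUS '-'
pos=28: emit NUM '42' (now at pos=30)
pos=31: emit NUM '1' (now at pos=32)
DONE. 8 tokens: [LPAREN, EQ, RPAREN, NUM, LPAREN, MINUS, NUM, NUM]

Answer: LPAREN EQ RPAREN NUM LPAREN MINUS NUM NUM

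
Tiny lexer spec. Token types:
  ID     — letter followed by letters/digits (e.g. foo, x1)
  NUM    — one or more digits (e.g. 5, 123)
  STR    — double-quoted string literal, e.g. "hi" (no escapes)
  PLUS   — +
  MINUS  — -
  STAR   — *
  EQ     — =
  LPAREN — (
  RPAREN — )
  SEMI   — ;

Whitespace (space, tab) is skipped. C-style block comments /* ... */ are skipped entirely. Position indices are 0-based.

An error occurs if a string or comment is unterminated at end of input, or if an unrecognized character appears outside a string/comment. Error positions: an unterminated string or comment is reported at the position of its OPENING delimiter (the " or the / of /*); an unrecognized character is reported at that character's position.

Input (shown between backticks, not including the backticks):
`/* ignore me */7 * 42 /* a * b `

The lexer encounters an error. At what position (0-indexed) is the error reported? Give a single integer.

pos=0: enter COMMENT mode (saw '/*')
exit COMMENT mode (now at pos=15)
pos=15: emit NUM '7' (now at pos=16)
pos=17: emit STAR '*'
pos=19: emit NUM '42' (now at pos=21)
pos=22: enter COMMENT mode (saw '/*')
pos=22: ERROR — unterminated comment (reached EOF)

Answer: 22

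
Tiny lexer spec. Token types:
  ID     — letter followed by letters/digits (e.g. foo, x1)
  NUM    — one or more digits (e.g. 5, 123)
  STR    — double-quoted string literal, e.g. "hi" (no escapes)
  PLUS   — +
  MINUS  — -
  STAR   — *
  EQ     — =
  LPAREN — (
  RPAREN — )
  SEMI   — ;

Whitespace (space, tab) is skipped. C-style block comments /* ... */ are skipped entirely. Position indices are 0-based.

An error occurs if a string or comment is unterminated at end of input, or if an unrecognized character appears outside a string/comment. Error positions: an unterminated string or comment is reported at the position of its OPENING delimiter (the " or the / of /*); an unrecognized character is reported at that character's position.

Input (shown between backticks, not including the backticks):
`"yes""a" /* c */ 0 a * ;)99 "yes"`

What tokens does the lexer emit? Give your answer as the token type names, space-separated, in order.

pos=0: enter STRING mode
pos=0: emit STR "yes" (now at pos=5)
pos=5: enter STRING mode
pos=5: emit STR "a" (now at pos=8)
pos=9: enter COMMENT mode (saw '/*')
exit COMMENT mode (now at pos=16)
pos=17: emit NUM '0' (now at pos=18)
pos=19: emit ID 'a' (now at pos=20)
pos=21: emit STAR '*'
pos=23: emit SEMI ';'
pos=24: emit RPAREN ')'
pos=25: emit NUM '99' (now at pos=27)
pos=28: enter STRING mode
pos=28: emit STR "yes" (now at pos=33)
DONE. 9 tokens: [STR, STR, NUM, ID, STAR, SEMI, RPAREN, NUM, STR]

Answer: STR STR NUM ID STAR SEMI RPAREN NUM STR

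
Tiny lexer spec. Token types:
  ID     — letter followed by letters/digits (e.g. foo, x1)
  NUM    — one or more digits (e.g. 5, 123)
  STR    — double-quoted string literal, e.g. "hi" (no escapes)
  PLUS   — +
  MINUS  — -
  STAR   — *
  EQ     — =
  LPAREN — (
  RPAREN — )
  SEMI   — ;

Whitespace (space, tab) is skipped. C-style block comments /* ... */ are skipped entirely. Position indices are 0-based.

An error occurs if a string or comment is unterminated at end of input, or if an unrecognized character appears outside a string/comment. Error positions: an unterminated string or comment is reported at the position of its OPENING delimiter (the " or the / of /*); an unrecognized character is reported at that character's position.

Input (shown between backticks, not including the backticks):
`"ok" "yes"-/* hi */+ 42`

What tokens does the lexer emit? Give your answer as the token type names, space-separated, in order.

pos=0: enter STRING mode
pos=0: emit STR "ok" (now at pos=4)
pos=5: enter STRING mode
pos=5: emit STR "yes" (now at pos=10)
pos=10: emit MINUS '-'
pos=11: enter COMMENT mode (saw '/*')
exit COMMENT mode (now at pos=19)
pos=19: emit PLUS '+'
pos=21: emit NUM '42' (now at pos=23)
DONE. 5 tokens: [STR, STR, MINUS, PLUS, NUM]

Answer: STR STR MINUS PLUS NUM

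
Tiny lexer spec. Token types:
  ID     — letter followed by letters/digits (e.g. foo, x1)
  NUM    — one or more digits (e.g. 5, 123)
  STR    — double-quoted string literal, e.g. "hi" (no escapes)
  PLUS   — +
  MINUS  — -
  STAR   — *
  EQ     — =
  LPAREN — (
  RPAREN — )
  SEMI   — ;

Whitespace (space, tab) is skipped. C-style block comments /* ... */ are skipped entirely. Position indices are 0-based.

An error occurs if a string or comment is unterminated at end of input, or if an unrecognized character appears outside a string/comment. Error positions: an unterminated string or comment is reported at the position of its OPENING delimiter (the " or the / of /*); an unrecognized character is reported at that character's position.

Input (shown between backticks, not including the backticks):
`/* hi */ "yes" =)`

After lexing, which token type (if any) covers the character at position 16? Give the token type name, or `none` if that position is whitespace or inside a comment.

Answer: RPAREN

Derivation:
pos=0: enter COMMENT mode (saw '/*')
exit COMMENT mode (now at pos=8)
pos=9: enter STRING mode
pos=9: emit STR "yes" (now at pos=14)
pos=15: emit EQ '='
pos=16: emit RPAREN ')'
DONE. 3 tokens: [STR, EQ, RPAREN]
Position 16: char is ')' -> RPAREN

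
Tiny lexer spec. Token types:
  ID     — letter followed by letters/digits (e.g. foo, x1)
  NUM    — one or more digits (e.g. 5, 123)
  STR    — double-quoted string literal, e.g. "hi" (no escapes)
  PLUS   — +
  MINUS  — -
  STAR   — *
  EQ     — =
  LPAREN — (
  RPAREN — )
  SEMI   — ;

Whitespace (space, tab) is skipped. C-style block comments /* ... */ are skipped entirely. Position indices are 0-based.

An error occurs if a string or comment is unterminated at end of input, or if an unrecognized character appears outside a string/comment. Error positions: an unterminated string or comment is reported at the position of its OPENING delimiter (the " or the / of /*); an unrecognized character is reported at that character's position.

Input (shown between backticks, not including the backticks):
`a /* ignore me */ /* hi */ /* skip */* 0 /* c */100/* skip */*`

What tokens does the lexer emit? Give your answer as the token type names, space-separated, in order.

Answer: ID STAR NUM NUM STAR

Derivation:
pos=0: emit ID 'a' (now at pos=1)
pos=2: enter COMMENT mode (saw '/*')
exit COMMENT mode (now at pos=17)
pos=18: enter COMMENT mode (saw '/*')
exit COMMENT mode (now at pos=26)
pos=27: enter COMMENT mode (saw '/*')
exit COMMENT mode (now at pos=37)
pos=37: emit STAR '*'
pos=39: emit NUM '0' (now at pos=40)
pos=41: enter COMMENT mode (saw '/*')
exit COMMENT mode (now at pos=48)
pos=48: emit NUM '100' (now at pos=51)
pos=51: enter COMMENT mode (saw '/*')
exit COMMENT mode (now at pos=61)
pos=61: emit STAR '*'
DONE. 5 tokens: [ID, STAR, NUM, NUM, STAR]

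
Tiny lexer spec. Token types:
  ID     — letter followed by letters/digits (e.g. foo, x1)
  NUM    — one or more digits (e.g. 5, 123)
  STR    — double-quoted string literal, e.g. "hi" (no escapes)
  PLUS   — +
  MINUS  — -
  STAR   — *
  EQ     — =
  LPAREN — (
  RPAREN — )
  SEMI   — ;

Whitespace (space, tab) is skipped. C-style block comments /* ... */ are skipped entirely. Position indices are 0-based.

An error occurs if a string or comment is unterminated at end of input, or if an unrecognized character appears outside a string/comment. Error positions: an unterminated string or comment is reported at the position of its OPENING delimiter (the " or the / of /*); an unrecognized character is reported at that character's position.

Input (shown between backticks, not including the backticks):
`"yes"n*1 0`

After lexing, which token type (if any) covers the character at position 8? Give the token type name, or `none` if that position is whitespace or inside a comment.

Answer: none

Derivation:
pos=0: enter STRING mode
pos=0: emit STR "yes" (now at pos=5)
pos=5: emit ID 'n' (now at pos=6)
pos=6: emit STAR '*'
pos=7: emit NUM '1' (now at pos=8)
pos=9: emit NUM '0' (now at pos=10)
DONE. 5 tokens: [STR, ID, STAR, NUM, NUM]
Position 8: char is ' ' -> none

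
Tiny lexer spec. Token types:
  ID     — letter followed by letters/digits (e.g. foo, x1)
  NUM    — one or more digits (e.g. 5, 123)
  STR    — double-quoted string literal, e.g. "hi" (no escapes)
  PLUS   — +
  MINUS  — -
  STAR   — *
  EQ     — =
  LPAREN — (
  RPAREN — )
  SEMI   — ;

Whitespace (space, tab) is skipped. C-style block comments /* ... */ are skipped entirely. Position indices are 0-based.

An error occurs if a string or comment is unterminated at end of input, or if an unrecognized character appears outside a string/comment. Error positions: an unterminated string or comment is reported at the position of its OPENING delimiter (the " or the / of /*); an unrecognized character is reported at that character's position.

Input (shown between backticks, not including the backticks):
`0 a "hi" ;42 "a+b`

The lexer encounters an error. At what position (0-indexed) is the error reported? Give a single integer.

pos=0: emit NUM '0' (now at pos=1)
pos=2: emit ID 'a' (now at pos=3)
pos=4: enter STRING mode
pos=4: emit STR "hi" (now at pos=8)
pos=9: emit SEMI ';'
pos=10: emit NUM '42' (now at pos=12)
pos=13: enter STRING mode
pos=13: ERROR — unterminated string

Answer: 13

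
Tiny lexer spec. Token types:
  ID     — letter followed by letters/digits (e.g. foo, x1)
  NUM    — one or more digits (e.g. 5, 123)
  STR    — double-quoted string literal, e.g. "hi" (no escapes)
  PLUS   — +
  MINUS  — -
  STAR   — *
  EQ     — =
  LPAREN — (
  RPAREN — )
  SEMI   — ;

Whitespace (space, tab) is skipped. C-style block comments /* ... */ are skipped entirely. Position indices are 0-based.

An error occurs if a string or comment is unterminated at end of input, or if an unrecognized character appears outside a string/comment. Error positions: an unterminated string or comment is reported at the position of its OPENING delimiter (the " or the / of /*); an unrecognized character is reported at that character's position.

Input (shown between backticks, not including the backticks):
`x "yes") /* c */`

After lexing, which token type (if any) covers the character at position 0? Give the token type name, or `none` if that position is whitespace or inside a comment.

pos=0: emit ID 'x' (now at pos=1)
pos=2: enter STRING mode
pos=2: emit STR "yes" (now at pos=7)
pos=7: emit RPAREN ')'
pos=9: enter COMMENT mode (saw '/*')
exit COMMENT mode (now at pos=16)
DONE. 3 tokens: [ID, STR, RPAREN]
Position 0: char is 'x' -> ID

Answer: ID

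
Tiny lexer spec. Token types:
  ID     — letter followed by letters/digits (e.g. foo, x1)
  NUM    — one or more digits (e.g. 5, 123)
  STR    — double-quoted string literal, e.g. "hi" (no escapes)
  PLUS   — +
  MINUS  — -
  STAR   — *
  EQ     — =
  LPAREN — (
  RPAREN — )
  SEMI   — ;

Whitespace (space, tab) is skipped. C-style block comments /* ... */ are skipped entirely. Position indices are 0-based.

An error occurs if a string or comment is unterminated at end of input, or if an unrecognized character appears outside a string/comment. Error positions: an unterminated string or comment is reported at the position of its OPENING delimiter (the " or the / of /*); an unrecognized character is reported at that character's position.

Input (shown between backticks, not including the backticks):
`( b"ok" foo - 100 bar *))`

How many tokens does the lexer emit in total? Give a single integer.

Answer: 10

Derivation:
pos=0: emit LPAREN '('
pos=2: emit ID 'b' (now at pos=3)
pos=3: enter STRING mode
pos=3: emit STR "ok" (now at pos=7)
pos=8: emit ID 'foo' (now at pos=11)
pos=12: emit MINUS '-'
pos=14: emit NUM '100' (now at pos=17)
pos=18: emit ID 'bar' (now at pos=21)
pos=22: emit STAR '*'
pos=23: emit RPAREN ')'
pos=24: emit RPAREN ')'
DONE. 10 tokens: [LPAREN, ID, STR, ID, MINUS, NUM, ID, STAR, RPAREN, RPAREN]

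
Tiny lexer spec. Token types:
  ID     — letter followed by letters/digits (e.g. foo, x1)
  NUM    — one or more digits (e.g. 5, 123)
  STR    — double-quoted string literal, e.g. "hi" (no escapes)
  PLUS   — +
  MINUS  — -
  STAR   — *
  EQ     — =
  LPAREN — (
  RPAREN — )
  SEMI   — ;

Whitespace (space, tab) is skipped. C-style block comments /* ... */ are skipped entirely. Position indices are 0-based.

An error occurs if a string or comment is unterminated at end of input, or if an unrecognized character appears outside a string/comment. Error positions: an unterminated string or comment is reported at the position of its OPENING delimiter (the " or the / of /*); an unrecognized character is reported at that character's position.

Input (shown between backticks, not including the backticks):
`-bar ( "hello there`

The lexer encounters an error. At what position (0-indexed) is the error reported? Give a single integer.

pos=0: emit MINUS '-'
pos=1: emit ID 'bar' (now at pos=4)
pos=5: emit LPAREN '('
pos=7: enter STRING mode
pos=7: ERROR — unterminated string

Answer: 7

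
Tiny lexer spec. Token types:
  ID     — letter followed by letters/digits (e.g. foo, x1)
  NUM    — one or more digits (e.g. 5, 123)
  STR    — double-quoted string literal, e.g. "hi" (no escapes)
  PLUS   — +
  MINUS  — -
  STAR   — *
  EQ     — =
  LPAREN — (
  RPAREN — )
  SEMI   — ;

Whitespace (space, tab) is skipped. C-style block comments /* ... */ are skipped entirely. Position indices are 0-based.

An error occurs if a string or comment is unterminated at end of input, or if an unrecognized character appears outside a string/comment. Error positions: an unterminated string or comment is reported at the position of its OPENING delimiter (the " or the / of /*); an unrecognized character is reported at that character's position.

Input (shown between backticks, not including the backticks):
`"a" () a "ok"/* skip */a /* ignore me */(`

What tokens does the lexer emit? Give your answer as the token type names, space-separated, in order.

Answer: STR LPAREN RPAREN ID STR ID LPAREN

Derivation:
pos=0: enter STRING mode
pos=0: emit STR "a" (now at pos=3)
pos=4: emit LPAREN '('
pos=5: emit RPAREN ')'
pos=7: emit ID 'a' (now at pos=8)
pos=9: enter STRING mode
pos=9: emit STR "ok" (now at pos=13)
pos=13: enter COMMENT mode (saw '/*')
exit COMMENT mode (now at pos=23)
pos=23: emit ID 'a' (now at pos=24)
pos=25: enter COMMENT mode (saw '/*')
exit COMMENT mode (now at pos=40)
pos=40: emit LPAREN '('
DONE. 7 tokens: [STR, LPAREN, RPAREN, ID, STR, ID, LPAREN]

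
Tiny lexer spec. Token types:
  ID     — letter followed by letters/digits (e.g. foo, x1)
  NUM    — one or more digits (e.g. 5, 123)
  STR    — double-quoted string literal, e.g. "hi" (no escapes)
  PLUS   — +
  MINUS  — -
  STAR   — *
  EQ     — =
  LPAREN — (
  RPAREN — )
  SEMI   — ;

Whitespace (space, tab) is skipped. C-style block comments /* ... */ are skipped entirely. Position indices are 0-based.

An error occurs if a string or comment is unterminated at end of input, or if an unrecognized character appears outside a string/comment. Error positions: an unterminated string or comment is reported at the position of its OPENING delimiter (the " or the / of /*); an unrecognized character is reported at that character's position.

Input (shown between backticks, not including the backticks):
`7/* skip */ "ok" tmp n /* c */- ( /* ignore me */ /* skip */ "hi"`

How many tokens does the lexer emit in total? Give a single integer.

Answer: 7

Derivation:
pos=0: emit NUM '7' (now at pos=1)
pos=1: enter COMMENT mode (saw '/*')
exit COMMENT mode (now at pos=11)
pos=12: enter STRING mode
pos=12: emit STR "ok" (now at pos=16)
pos=17: emit ID 'tmp' (now at pos=20)
pos=21: emit ID 'n' (now at pos=22)
pos=23: enter COMMENT mode (saw '/*')
exit COMMENT mode (now at pos=30)
pos=30: emit MINUS '-'
pos=32: emit LPAREN '('
pos=34: enter COMMENT mode (saw '/*')
exit COMMENT mode (now at pos=49)
pos=50: enter COMMENT mode (saw '/*')
exit COMMENT mode (now at pos=60)
pos=61: enter STRING mode
pos=61: emit STR "hi" (now at pos=65)
DONE. 7 tokens: [NUM, STR, ID, ID, MINUS, LPAREN, STR]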